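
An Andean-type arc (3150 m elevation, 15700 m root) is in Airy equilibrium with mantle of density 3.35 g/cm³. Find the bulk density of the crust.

ρ_c h = (ρ_m − ρ_c) r → ρ_c (h + r) = ρ_m r → ρ_c = ρ_m r / (h + r).
ρ_c = 3.35 × 15700 m / (3150 m + 15700 m) = 2.79 g/cm³.

2.79 g/cm³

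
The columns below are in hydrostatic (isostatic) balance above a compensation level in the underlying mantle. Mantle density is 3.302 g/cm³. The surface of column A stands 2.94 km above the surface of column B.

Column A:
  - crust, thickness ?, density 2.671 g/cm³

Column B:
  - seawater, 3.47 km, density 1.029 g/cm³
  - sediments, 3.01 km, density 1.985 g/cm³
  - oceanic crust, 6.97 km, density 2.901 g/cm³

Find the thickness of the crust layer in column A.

38.6 km

Take the compensation level at the base of the deeper column (depth z_c below the surface of column A) and equate Σ ρ_i t_i down to z_c; mantle fills any gap and the z_c terms cancel.
Column A: x×2.671 + (z_c − 0 − x)×3.302
Column B: 2.94×0 + 3.47×1.029 + 3.01×1.985 + 6.97×2.901 + (z_c − 2.94 − 13.45)×3.302
The z_c×3.302 term appears on both sides and cancels. Collect the known terms of each column as K = Σ(ρt)_known − 3.302 × (depth of known layers): K_A = 0 − 3.302×0 = 0; K_B = 29.76545 − 3.302×(2.94 + 13.45) = −24.35433.
Balance: K_A − x×(3.302 − 2.671) = K_B, so x = (K_A − K_B)/(3.302 − 2.671) = 24.3543/0.631 = 38.6 km.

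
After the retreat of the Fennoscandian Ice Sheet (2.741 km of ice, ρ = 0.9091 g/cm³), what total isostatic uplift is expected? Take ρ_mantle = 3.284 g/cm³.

0.759 km

Removing the load lets mantle flow back in; uplift u satisfies ρ_ice t = ρ_m u.
u = t ρ_ice/ρ_m = 2.741 km × 0.9091/3.284 = 0.759 km.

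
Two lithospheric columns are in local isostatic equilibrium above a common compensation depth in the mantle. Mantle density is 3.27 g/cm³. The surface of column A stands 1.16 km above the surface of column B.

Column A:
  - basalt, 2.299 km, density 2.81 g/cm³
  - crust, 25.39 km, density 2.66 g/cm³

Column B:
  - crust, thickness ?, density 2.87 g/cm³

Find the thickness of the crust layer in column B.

Take the compensation level at the base of the deeper column (depth z_c below the surface of column A) and equate Σ ρ_i t_i down to z_c; mantle fills any gap and the z_c terms cancel.
Column A: 2.299×2.81 + 25.39×2.66 + (z_c − 27.689)×3.27
Column B: 1.16×0 + x×2.87 + (z_c − 1.16 − 0 − x)×3.27
The z_c×3.27 term appears on both sides and cancels. Collect the known terms of each column as K = Σ(ρt)_known − 3.27 × (depth of known layers): K_A = 73.99759 − 3.27×27.689 = −16.54544; K_B = 0 − 3.27×(1.16 + 0) = −3.7932.
Balance: K_A = K_B − x×(3.27 − 2.87), so x = (K_B − K_A)/(3.27 − 2.87) = 12.7522/0.4 = 31.9 km.

31.9 km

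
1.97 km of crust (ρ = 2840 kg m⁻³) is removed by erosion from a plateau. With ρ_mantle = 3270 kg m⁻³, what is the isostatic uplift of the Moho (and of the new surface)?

Unloading: uplift u = e ρ_c/ρ_m = 1.97 km × 2840/3270 = 1.71 km.

1.71 km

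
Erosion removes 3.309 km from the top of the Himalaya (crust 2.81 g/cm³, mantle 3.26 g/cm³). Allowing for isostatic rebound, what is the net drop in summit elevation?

0.457 km

Rebound u = e ρ_c/ρ_m = 3.309 km × 2.81/3.26 = 2.852 km.
Net surface drop = e − u = 3.309 km − 2.852 km = e (ρ_m − ρ_c)/ρ_m = 0.457 km.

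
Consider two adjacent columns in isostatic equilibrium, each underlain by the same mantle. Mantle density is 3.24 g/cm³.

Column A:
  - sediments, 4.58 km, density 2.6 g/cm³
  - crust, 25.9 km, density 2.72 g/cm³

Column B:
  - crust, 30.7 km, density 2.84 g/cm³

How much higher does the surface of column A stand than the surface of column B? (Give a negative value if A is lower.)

1.27 km

For any compensation level in the mantle, the mantle terms cancel and isostasy reduces to e = (Σt_A − Σt_B) − (Σ(ρt)_A − Σ(ρt)_B) / ρ_m.
Σt_A = 30.48 km; Σt_B = 30.7 km; Σ(ρt)_A = 82.356; Σ(ρt)_B = 87.188 (in km·g/cm³).
e = (30.48 − 30.7) − (82.356 − 87.188) / 3.24 = 1.27 km.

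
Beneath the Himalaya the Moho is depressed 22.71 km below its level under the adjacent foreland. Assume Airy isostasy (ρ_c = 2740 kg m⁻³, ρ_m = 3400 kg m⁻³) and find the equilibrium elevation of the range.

Balancing pressure at the compensation depth: ρ_c h = (ρ_m − ρ_c) r.
h = r (ρ_m − ρ_c) / ρ_c = 22.71 km × (3400 − 2740) / 2740 = 5.47 km.

5.47 km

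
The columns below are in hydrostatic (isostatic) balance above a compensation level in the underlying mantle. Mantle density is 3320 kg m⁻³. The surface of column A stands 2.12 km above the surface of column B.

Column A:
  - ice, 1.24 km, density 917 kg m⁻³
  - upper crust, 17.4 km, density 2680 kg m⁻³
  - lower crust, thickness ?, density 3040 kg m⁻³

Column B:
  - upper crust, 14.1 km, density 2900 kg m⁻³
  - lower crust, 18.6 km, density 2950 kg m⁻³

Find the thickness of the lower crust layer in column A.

Take the compensation level at the base of the deeper column (depth z_c below the surface of column A) and equate Σ ρ_i t_i down to z_c; mantle fills any gap and the z_c terms cancel.
Column A: 1.24×917 + 17.4×2680 + x×3040 + (z_c − 18.64 − x)×3320
Column B: 2.12×0 + 14.1×2900 + 18.6×2950 + (z_c − 2.12 − 32.7)×3320
The z_c×3320 term appears on both sides and cancels. Collect the known terms of each column as K = Σ(ρt)_known − 3320 × (depth of known layers): K_A = 47769.08 − 3320×18.64 = −14115.72; K_B = 95760 − 3320×(2.12 + 32.7) = −19842.4.
Balance: K_A − x×(3320 − 3040) = K_B, so x = (K_A − K_B)/(3320 − 3040) = 5726.68/280 = 20.5 km.

20.5 km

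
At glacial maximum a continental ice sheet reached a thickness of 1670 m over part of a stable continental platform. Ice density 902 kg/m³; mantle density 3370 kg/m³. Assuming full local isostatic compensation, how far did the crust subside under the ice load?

By Archimedes' principle applied to the lithosphere: the ice load ρ_ice t is balanced by mantle displaced below, ρ_m s.
s = t ρ_ice / ρ_m = 1670 m × 902/3370 = 447 m.

447 m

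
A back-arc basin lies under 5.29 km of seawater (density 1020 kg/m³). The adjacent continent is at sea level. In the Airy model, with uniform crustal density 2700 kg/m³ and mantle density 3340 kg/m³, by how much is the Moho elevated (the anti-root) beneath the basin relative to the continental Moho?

Isostatic balance requires: replacing crust with seawater at the top is compensated by replacing crust with mantle at the base: d (ρ_c − ρ_w) = a (ρ_m − ρ_c).
a = d (ρ_c − ρ_w)/(ρ_m − ρ_c) = 5.29 km × 1680/640 = 13.9 km.

13.9 km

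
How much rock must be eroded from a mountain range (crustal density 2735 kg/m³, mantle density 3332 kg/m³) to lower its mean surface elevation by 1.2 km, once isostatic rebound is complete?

Net drop Δ = e − u = e − e ρ_c/ρ_m = e (ρ_m − ρ_c)/ρ_m.
e = Δ ρ_m/(ρ_m − ρ_c) = 1.2 km × 3332/597 = 6.7 km.

6.7 km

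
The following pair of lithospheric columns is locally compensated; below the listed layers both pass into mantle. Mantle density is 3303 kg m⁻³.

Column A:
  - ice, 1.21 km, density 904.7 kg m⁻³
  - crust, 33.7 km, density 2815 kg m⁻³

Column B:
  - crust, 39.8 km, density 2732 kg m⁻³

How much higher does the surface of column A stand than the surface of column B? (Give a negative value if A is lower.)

−1.02 km

For any compensation level in the mantle, the mantle terms cancel and isostasy reduces to e = (Σt_A − Σt_B) − (Σ(ρt)_A − Σ(ρt)_B) / ρ_m.
Σt_A = 34.91 km; Σt_B = 39.8 km; Σ(ρt)_A = 95960.187; Σ(ρt)_B = 108733.6 (in km·kg m⁻³).
e = (34.91 − 39.8) − (95960.187 − 108733.6) / 3303 = −1.02 km.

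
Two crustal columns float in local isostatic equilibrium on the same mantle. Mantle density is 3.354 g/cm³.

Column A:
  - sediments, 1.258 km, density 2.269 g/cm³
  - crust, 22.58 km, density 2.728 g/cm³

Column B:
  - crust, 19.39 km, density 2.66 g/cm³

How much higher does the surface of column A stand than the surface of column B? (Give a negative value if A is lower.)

0.609 km

For any compensation level in the mantle, the mantle terms cancel and isostasy reduces to e = (Σt_A − Σt_B) − (Σ(ρt)_A − Σ(ρt)_B) / ρ_m.
Σt_A = 23.838 km; Σt_B = 19.39 km; Σ(ρt)_A = 64.452642; Σ(ρt)_B = 51.5774 (in km·g/cm³).
e = (23.838 − 19.39) − (64.452642 − 51.5774) / 3.354 = 0.609 km.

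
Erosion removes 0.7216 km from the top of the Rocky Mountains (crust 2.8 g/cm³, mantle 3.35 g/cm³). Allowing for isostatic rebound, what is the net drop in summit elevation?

Rebound u = e ρ_c/ρ_m = 0.7216 km × 2.8/3.35 = 0.6031 km.
Net surface drop = e − u = 0.7216 km − 0.6031 km = e (ρ_m − ρ_c)/ρ_m = 0.118 km.

0.118 km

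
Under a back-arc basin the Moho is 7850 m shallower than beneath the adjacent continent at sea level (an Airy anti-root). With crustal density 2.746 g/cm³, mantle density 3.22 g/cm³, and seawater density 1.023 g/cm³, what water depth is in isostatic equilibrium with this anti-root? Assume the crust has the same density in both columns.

Replacing a thickness d of crust by seawater at the top must be balanced by replacing crust with mantle at the base: d (ρ_c − ρ_w) = a (ρ_m − ρ_c).
d = a (ρ_m − ρ_c)/(ρ_c − ρ_w) = 7850 m × 0.474/1.723 = 2160 m.

2160 m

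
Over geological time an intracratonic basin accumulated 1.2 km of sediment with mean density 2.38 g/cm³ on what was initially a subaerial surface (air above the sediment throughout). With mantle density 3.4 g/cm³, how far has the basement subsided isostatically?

Subaerial load: s = t ρ_sed / ρ_m = 1.2 km × 2.38/3.4 = 0.84 km.

0.84 km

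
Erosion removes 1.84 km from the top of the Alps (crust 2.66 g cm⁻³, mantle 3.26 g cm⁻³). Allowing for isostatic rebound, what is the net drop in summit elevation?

Rebound u = e ρ_c/ρ_m = 1.84 km × 2.66/3.26 = 1.501 km.
Net surface drop = e − u = 1.84 km − 1.501 km = e (ρ_m − ρ_c)/ρ_m = 0.339 km.

0.339 km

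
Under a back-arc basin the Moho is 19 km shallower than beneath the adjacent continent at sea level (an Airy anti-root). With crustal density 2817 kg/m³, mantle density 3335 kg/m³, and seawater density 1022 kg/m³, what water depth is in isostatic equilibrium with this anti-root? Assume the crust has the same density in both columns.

Replacing a thickness d of crust by seawater at the top must be balanced by replacing crust with mantle at the base: d (ρ_c − ρ_w) = a (ρ_m − ρ_c).
d = a (ρ_m − ρ_c)/(ρ_c − ρ_w) = 19 km × 518/1795 = 5.48 km.

5.48 km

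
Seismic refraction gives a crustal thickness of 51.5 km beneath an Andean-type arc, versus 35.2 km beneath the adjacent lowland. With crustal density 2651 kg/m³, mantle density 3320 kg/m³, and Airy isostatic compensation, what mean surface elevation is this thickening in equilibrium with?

3.28 km

Excess crust Δ = 51.5 km − 35.2 km = 16.3 km, split between elevation h and root r with h + r = Δ.
Airy balance ρ_c h = (ρ_m − ρ_c) r gives r = h ρ_c/(ρ_m − ρ_c), so h (1 + ρ_c/(ρ_m − ρ_c)) = Δ, i.e. h = Δ (ρ_m − ρ_c)/ρ_m.
h = 16.3 km × 669/3320 = 3.28 km.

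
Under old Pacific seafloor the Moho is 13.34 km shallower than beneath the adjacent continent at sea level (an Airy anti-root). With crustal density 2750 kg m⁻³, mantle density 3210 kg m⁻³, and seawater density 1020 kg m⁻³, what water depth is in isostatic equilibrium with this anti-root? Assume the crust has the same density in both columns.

3.55 km

Replacing a thickness d of crust by seawater at the top must be balanced by replacing crust with mantle at the base: d (ρ_c − ρ_w) = a (ρ_m − ρ_c).
d = a (ρ_m − ρ_c)/(ρ_c − ρ_w) = 13.34 km × 460/1730 = 3.55 km.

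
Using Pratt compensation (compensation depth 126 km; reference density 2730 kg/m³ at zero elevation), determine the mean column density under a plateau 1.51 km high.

Pratt balance: ρ_ref D = ρ (D + h).
ρ = ρ_ref D/(D + h) = 2730 × 126 km/(126 km + 1.51 km) = 2700 kg/m³.

2700 kg/m³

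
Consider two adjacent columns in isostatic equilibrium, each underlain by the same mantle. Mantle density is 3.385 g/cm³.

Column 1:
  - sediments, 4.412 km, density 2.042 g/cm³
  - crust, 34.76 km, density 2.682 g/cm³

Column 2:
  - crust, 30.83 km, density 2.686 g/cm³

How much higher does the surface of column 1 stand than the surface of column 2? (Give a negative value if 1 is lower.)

For any compensation level in the mantle, the mantle terms cancel and isostasy reduces to e = (Σt_1 − Σt_2) − (Σ(ρt)_1 − Σ(ρt)_2) / ρ_m.
Σt_1 = 39.172 km; Σt_2 = 30.83 km; Σ(ρt)_1 = 102.235624; Σ(ρt)_2 = 82.80938 (in km·g/cm³).
e = (39.172 − 30.83) − (102.235624 − 82.80938) / 3.385 = 2.6 km.

2.6 km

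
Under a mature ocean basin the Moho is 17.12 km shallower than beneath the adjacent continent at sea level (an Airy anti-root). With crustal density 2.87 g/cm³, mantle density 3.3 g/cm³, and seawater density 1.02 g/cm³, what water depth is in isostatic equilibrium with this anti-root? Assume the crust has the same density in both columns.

Replacing a thickness d of crust by seawater at the top must be balanced by replacing crust with mantle at the base: d (ρ_c − ρ_w) = a (ρ_m − ρ_c).
d = a (ρ_m − ρ_c)/(ρ_c − ρ_w) = 17.12 km × 0.43/1.85 = 3.98 km.

3.98 km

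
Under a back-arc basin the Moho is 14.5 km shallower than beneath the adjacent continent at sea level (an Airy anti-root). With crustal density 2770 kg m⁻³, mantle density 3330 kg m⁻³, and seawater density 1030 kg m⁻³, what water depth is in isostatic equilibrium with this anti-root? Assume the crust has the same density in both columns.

Replacing a thickness d of crust by seawater at the top must be balanced by replacing crust with mantle at the base: d (ρ_c − ρ_w) = a (ρ_m − ρ_c).
d = a (ρ_m − ρ_c)/(ρ_c − ρ_w) = 14.5 km × 560/1740 = 4.67 km.

4.67 km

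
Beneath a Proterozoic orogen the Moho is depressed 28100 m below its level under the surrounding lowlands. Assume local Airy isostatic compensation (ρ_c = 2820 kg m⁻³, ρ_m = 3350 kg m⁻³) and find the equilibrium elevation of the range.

5280 m

Isostatic balance requires: ρ_c h = (ρ_m − ρ_c) r.
h = r (ρ_m − ρ_c) / ρ_c = 28100 m × (3350 − 2820) / 2820 = 5280 m.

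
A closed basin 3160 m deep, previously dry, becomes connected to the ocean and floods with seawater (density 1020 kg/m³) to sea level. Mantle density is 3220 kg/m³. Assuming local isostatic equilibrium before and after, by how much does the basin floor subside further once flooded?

After flooding the water column is d + s deep. Its weight must equal the weight of mantle displaced by the extra subsidence s: (d + s) ρ_w = s ρ_m.
s = d ρ_w / (ρ_m − ρ_w) = 3160 m × 1020/(3220 − 1020) = 1470 m.

1470 m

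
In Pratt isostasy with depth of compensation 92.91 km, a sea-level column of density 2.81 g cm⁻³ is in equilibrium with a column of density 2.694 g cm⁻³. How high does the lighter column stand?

ρ_ref D = ρ (D + h) → h = D (ρ_ref − ρ)/ρ.
h = 92.91 km × (2.81 − 2.694)/2.694 = 4 km.

4 km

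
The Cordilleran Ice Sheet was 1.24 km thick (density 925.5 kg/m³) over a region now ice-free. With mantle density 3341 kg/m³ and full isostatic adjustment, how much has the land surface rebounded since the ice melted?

0.343 km

Removing the load lets mantle flow back in; uplift u satisfies ρ_ice t = ρ_m u.
u = t ρ_ice/ρ_m = 1.24 km × 925.5/3341 = 0.343 km.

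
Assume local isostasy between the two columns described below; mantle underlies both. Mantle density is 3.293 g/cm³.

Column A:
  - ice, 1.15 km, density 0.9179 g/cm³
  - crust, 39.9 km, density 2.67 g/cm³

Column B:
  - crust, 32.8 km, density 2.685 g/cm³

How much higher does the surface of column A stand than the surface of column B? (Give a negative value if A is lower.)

2.32 km

For any compensation level in the mantle, the mantle terms cancel and isostasy reduces to e = (Σt_A − Σt_B) − (Σ(ρt)_A − Σ(ρt)_B) / ρ_m.
Σt_A = 41.05 km; Σt_B = 32.8 km; Σ(ρt)_A = 107.588585; Σ(ρt)_B = 88.068 (in km·g/cm³).
e = (41.05 − 32.8) − (107.588585 − 88.068) / 3.293 = 2.32 km.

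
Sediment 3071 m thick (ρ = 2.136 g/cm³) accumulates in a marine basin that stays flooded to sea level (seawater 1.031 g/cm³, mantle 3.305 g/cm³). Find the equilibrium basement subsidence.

1490 m

Submarine loading: the sediment displaces seawater, and the subsidence is in turn flooded, so s (ρ_m − ρ_w) = t (ρ_sed − ρ_w).
s = 3071 m × (2.136 − 1.031) / (3.305 − 1.031) = 1490 m.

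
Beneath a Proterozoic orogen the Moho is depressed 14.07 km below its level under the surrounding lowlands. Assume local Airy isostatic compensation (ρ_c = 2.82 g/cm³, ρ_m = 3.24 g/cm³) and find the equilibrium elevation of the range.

Isostatic balance requires: ρ_c h = (ρ_m − ρ_c) r.
h = r (ρ_m − ρ_c) / ρ_c = 14.07 km × (3.24 − 2.82) / 2.82 = 2.1 km.

2.1 km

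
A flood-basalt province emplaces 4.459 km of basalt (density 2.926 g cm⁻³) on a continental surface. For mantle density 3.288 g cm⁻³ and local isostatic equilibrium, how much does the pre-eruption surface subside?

3.97 km

Subaerial loading: s = t ρ_load / ρ_m.
s = 4.459 km × 2.926/3.288 = 3.97 km.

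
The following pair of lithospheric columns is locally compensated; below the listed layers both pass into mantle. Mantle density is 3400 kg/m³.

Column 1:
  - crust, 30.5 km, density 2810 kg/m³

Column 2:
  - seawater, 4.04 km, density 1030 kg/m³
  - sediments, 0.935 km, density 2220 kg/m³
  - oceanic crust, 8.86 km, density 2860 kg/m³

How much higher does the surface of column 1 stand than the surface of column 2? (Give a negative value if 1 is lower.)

For any compensation level in the mantle, the mantle terms cancel and isostasy reduces to e = (Σt_1 − Σt_2) − (Σ(ρt)_1 − Σ(ρt)_2) / ρ_m.
Σt_1 = 30.5 km; Σt_2 = 13.835 km; Σ(ρt)_1 = 85705; Σ(ρt)_2 = 31576.5 (in km·kg/m³).
e = (30.5 − 13.835) − (85705 − 31576.5) / 3400 = 0.745 km.

0.745 km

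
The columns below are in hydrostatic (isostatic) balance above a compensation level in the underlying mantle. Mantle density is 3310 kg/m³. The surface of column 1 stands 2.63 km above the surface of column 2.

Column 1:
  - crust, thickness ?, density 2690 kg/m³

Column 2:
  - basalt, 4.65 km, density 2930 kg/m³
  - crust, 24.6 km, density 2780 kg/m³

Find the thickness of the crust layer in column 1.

Take the compensation level at the base of the deeper column (depth z_c below the surface of column 1) and equate Σ ρ_i t_i down to z_c; mantle fills any gap and the z_c terms cancel.
Column 1: x×2690 + (z_c − 0 − x)×3310
Column 2: 2.63×0 + 4.65×2930 + 24.6×2780 + (z_c − 2.63 − 29.25)×3310
The z_c×3310 term appears on both sides and cancels. Collect the known terms of each column as K = Σ(ρt)_known − 3310 × (depth of known layers): K_1 = 0 − 3310×0 = 0; K_2 = 82012.5 − 3310×(2.63 + 29.25) = −23510.3.
Balance: K_1 − x×(3310 − 2690) = K_2, so x = (K_1 − K_2)/(3310 − 2690) = 23510.3/620 = 37.9 km.

37.9 km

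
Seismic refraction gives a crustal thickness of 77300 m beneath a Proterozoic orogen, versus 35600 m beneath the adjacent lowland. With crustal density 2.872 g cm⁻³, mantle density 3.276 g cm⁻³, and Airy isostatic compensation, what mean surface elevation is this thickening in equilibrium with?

5140 m

Excess crust Δ = 77300 m − 35600 m = 41700 m, split between elevation h and root r with h + r = Δ.
Airy balance ρ_c h = (ρ_m − ρ_c) r gives r = h ρ_c/(ρ_m − ρ_c), so h (1 + ρ_c/(ρ_m − ρ_c)) = Δ, i.e. h = Δ (ρ_m − ρ_c)/ρ_m.
h = 41700 m × 0.404/3.276 = 5140 m.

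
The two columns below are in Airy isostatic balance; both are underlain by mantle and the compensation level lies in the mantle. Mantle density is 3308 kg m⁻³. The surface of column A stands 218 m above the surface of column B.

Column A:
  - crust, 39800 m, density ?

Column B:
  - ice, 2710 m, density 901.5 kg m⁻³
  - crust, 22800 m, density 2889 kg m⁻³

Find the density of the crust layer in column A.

2890 kg m⁻³

Take the compensation level at the base of the deeper column (depth z_c below the surface of column A) and equate Σ ρ_i t_i down to z_c; mantle fills any gap and the z_c terms cancel.
Column A: 39800×ρ + (z_c − 39800)×3308
Column B: 218×0 + 2710×901.5 + 22800×2889 + (z_c − 218 − 25510)×3308
The z_c×3308 term appears on both sides and cancels. Collect the known terms of each column as K = Σ(ρt)_known − 3308 × (depth of known layers): K_A = 0 − 3308×39800 = −131658400; K_B = 68312265 − 3308×(218 + 25510) = −16795959.
Balance: K_A + 39800×ρ = K_B, so ρ = (K_B − K_A)/39800 = 114862000/39800 = 2890 kg m⁻³.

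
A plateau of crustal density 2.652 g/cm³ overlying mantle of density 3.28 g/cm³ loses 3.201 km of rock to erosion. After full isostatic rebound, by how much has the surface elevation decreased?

Rebound u = e ρ_c/ρ_m = 3.201 km × 2.652/3.28 = 2.588 km.
Net surface drop = e − u = 3.201 km − 2.588 km = e (ρ_m − ρ_c)/ρ_m = 0.613 km.

0.613 km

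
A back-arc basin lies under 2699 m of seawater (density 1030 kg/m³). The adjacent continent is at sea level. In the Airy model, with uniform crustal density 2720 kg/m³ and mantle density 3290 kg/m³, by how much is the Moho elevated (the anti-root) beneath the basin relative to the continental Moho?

Equating mass per unit area of the two columns: replacing crust with seawater at the top is compensated by replacing crust with mantle at the base: d (ρ_c − ρ_w) = a (ρ_m − ρ_c).
a = d (ρ_c − ρ_w)/(ρ_m − ρ_c) = 2699 m × 1690/570 = 8000 m.

8000 m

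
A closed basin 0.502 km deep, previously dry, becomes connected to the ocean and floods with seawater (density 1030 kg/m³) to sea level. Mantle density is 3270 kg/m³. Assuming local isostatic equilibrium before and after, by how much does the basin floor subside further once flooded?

After flooding the water column is d + s deep. Its weight must equal the weight of mantle displaced by the extra subsidence s: (d + s) ρ_w = s ρ_m.
s = d ρ_w / (ρ_m − ρ_w) = 0.502 km × 1030/(3270 − 1030) = 0.231 km.

0.231 km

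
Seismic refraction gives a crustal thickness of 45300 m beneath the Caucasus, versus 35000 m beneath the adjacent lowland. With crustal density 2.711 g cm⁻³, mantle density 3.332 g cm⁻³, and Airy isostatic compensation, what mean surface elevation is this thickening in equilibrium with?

Excess crust Δ = 45300 m − 35000 m = 10300 m, split between elevation h and root r with h + r = Δ.
Airy balance ρ_c h = (ρ_m − ρ_c) r gives r = h ρ_c/(ρ_m − ρ_c), so h (1 + ρ_c/(ρ_m − ρ_c)) = Δ, i.e. h = Δ (ρ_m − ρ_c)/ρ_m.
h = 10300 m × 0.621/3.332 = 1920 m.

1920 m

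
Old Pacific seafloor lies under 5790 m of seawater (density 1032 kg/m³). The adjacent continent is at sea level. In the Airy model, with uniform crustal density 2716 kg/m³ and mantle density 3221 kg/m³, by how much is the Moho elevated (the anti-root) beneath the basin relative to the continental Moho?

Equating mass per unit area of the two columns: replacing crust with seawater at the top is compensated by replacing crust with mantle at the base: d (ρ_c − ρ_w) = a (ρ_m − ρ_c).
a = d (ρ_c − ρ_w)/(ρ_m − ρ_c) = 5790 m × 1684/505 = 19300 m.

19300 m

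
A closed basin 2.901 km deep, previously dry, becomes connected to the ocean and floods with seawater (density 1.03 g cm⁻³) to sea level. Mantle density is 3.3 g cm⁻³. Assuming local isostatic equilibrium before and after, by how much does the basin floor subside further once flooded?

1.32 km

After flooding the water column is d + s deep. Its weight must equal the weight of mantle displaced by the extra subsidence s: (d + s) ρ_w = s ρ_m.
s = d ρ_w / (ρ_m − ρ_w) = 2.901 km × 1.03/(3.3 − 1.03) = 1.32 km.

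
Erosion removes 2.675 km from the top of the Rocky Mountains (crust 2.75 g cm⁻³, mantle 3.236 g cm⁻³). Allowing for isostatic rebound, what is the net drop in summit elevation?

0.402 km

Rebound u = e ρ_c/ρ_m = 2.675 km × 2.75/3.236 = 2.273 km.
Net surface drop = e − u = 2.675 km − 2.273 km = e (ρ_m − ρ_c)/ρ_m = 0.402 km.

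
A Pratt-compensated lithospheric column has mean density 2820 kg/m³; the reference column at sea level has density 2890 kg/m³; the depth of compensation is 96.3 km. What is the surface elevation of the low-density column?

ρ_ref D = ρ (D + h) → h = D (ρ_ref − ρ)/ρ.
h = 96.3 km × (2890 − 2820)/2820 = 2.39 km.

2.39 km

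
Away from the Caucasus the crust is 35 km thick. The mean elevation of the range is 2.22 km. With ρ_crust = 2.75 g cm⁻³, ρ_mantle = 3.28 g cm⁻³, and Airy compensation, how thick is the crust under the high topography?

Root depth r = h ρ_c / (ρ_m − ρ_c) = 2.22 km × 2.75 / 0.53 = 11.52 km.
Total thickness = T + h + r = 35 km + 2.22 km + 11.52 km = 48.7 km.

48.7 km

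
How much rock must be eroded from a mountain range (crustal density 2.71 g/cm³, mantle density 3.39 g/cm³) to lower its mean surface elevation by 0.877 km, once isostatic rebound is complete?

4.37 km

Net drop Δ = e − u = e − e ρ_c/ρ_m = e (ρ_m − ρ_c)/ρ_m.
e = Δ ρ_m/(ρ_m − ρ_c) = 0.877 km × 3.39/0.68 = 4.37 km.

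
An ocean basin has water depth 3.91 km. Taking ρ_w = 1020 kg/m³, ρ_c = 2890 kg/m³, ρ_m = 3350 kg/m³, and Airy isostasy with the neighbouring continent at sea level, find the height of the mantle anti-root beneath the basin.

By Archimedes' principle applied to the lithosphere: replacing crust with seawater at the top is compensated by replacing crust with mantle at the base: d (ρ_c − ρ_w) = a (ρ_m − ρ_c).
a = d (ρ_c − ρ_w)/(ρ_m − ρ_c) = 3.91 km × 1870/460 = 15.9 km.

15.9 km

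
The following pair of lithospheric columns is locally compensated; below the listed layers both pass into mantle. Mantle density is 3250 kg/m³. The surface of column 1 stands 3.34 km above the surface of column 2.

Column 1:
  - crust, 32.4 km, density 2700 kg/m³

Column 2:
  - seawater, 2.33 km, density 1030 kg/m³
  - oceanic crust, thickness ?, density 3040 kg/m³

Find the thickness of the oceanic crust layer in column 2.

Take the compensation level at the base of the deeper column (depth z_c below the surface of column 1) and equate Σ ρ_i t_i down to z_c; mantle fills any gap and the z_c terms cancel.
Column 1: 32.4×2700 + (z_c − 32.4)×3250
Column 2: 3.34×0 + 2.33×1030 + x×3040 + (z_c − 3.34 − 2.33 − x)×3250
The z_c×3250 term appears on both sides and cancels. Collect the known terms of each column as K = Σ(ρt)_known − 3250 × (depth of known layers): K_1 = 87480 − 3250×32.4 = −17820; K_2 = 2399.9 − 3250×(3.34 + 2.33) = −16027.6.
Balance: K_1 = K_2 − x×(3250 − 3040), so x = (K_2 − K_1)/(3250 − 3040) = 1792.4/210 = 8.54 km.

8.54 km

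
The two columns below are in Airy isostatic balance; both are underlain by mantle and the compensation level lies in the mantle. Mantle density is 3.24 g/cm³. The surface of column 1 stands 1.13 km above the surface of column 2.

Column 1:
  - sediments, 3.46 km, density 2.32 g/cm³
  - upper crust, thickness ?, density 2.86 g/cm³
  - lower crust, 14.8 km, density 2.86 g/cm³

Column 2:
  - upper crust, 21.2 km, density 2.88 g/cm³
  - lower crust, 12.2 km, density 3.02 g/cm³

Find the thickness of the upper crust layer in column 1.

Take the compensation level at the base of the deeper column (depth z_c below the surface of column 1) and equate Σ ρ_i t_i down to z_c; mantle fills any gap and the z_c terms cancel.
Column 1: 3.46×2.32 + x×2.86 + 14.8×2.86 + (z_c − 18.26 − x)×3.24
Column 2: 1.13×0 + 21.2×2.88 + 12.2×3.02 + (z_c − 1.13 − 33.4)×3.24
The z_c×3.24 term appears on both sides and cancels. Collect the known terms of each column as K = Σ(ρt)_known − 3.24 × (depth of known layers): K_1 = 50.3552 − 3.24×18.26 = −8.8072; K_2 = 97.9 − 3.24×(1.13 + 33.4) = −13.9772.
Balance: K_1 − x×(3.24 − 2.86) = K_2, so x = (K_1 − K_2)/(3.24 − 2.86) = 5.17/0.38 = 13.6 km.

13.6 km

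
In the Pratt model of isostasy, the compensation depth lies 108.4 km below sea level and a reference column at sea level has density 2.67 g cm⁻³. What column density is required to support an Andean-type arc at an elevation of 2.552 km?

2.61 g cm⁻³

Pratt balance: ρ_ref D = ρ (D + h).
ρ = ρ_ref D/(D + h) = 2.67 × 108.4 km/(108.4 km + 2.552 km) = 2.61 g cm⁻³.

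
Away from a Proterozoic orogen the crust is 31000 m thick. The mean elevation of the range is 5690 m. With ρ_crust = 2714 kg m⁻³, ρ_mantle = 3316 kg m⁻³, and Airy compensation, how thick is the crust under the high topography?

62300 m

Root depth r = h ρ_c / (ρ_m − ρ_c) = 5690 m × 2714 / 602 = 25650 m.
Total thickness = T + h + r = 31000 m + 5690 m + 25650 m = 62300 m.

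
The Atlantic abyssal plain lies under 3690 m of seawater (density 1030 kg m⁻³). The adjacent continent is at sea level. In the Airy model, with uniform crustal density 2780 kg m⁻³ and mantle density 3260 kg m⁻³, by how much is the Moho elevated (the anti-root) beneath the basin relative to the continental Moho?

13500 m

By Archimedes' principle applied to the lithosphere: replacing crust with seawater at the top is compensated by replacing crust with mantle at the base: d (ρ_c − ρ_w) = a (ρ_m − ρ_c).
a = d (ρ_c − ρ_w)/(ρ_m − ρ_c) = 3690 m × 1750/480 = 13500 m.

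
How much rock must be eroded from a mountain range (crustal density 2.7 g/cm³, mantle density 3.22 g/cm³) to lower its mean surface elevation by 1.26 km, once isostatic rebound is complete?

7.8 km

Net drop Δ = e − u = e − e ρ_c/ρ_m = e (ρ_m − ρ_c)/ρ_m.
e = Δ ρ_m/(ρ_m − ρ_c) = 1.26 km × 3.22/0.52 = 7.8 km.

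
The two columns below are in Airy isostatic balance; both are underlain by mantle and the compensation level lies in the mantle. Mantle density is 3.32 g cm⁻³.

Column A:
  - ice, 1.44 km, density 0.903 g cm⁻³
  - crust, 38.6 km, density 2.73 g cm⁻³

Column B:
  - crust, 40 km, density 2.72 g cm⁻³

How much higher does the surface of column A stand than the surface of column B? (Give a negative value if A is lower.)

For any compensation level in the mantle, the mantle terms cancel and isostasy reduces to e = (Σt_A − Σt_B) − (Σ(ρt)_A − Σ(ρt)_B) / ρ_m.
Σt_A = 40.04 km; Σt_B = 40 km; Σ(ρt)_A = 106.67832; Σ(ρt)_B = 108.8 (in km·g cm⁻³).
e = (40.04 − 40) − (106.67832 − 108.8) / 3.32 = 0.679 km.

0.679 km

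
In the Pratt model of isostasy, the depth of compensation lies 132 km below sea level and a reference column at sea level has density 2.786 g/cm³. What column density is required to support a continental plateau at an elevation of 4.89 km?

2.69 g/cm³

Pratt balance: ρ_ref D = ρ (D + h).
ρ = ρ_ref D/(D + h) = 2.786 × 132 km/(132 km + 4.89 km) = 2.69 g/cm³.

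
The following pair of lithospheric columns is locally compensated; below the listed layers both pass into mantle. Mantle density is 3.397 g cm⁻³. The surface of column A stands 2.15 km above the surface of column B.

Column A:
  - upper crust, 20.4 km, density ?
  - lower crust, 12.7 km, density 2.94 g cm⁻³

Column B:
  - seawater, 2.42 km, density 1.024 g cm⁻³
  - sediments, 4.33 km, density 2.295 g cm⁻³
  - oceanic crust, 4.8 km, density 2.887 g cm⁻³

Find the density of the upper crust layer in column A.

Take the compensation level at the base of the deeper column (depth z_c below the surface of column A) and equate Σ ρ_i t_i down to z_c; mantle fills any gap and the z_c terms cancel.
Column A: 20.4×ρ + 12.7×2.94 + (z_c − 33.1)×3.397
Column B: 2.15×0 + 2.42×1.024 + 4.33×2.295 + 4.8×2.887 + (z_c − 2.15 − 11.55)×3.397
The z_c×3.397 term appears on both sides and cancels. Collect the known terms of each column as K = Σ(ρt)_known − 3.397 × (depth of known layers): K_A = 37.338 − 3.397×33.1 = −75.1027; K_B = 26.27303 − 3.397×(2.15 + 11.55) = −20.26587.
Balance: K_A + 20.4×ρ = K_B, so ρ = (K_B − K_A)/20.4 = 54.8368/20.4 = 2.69 g cm⁻³.

2.69 g cm⁻³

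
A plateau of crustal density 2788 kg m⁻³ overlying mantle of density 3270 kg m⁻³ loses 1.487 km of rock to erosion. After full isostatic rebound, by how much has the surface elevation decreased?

Rebound u = e ρ_c/ρ_m = 1.487 km × 2788/3270 = 1.268 km.
Net surface drop = e − u = 1.487 km − 1.268 km = e (ρ_m − ρ_c)/ρ_m = 0.219 km.

0.219 km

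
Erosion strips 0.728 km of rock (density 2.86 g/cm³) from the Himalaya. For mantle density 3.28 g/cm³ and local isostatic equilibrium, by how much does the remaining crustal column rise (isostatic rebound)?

Unloading: uplift u = e ρ_c/ρ_m = 0.728 km × 2.86/3.28 = 0.635 km.

0.635 km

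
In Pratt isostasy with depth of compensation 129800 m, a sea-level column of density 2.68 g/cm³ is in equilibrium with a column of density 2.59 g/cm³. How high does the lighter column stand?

ρ_ref D = ρ (D + h) → h = D (ρ_ref − ρ)/ρ.
h = 129800 m × (2.68 − 2.59)/2.59 = 4510 m.

4510 m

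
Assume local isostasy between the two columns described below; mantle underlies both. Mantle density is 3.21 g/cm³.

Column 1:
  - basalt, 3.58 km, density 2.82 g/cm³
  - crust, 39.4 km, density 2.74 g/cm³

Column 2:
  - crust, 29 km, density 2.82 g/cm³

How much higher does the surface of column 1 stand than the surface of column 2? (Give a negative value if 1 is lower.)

For any compensation level in the mantle, the mantle terms cancel and isostasy reduces to e = (Σt_1 − Σt_2) − (Σ(ρt)_1 − Σ(ρt)_2) / ρ_m.
Σt_1 = 42.98 km; Σt_2 = 29 km; Σ(ρt)_1 = 118.0516; Σ(ρt)_2 = 81.78 (in km·g/cm³).
e = (42.98 − 29) − (118.0516 − 81.78) / 3.21 = 2.68 km.

2.68 km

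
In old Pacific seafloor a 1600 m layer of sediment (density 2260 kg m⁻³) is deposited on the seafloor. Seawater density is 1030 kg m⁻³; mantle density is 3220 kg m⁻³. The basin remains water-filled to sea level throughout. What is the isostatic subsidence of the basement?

Submarine loading: the sediment displaces seawater, and the subsidence is in turn flooded, so s (ρ_m − ρ_w) = t (ρ_sed − ρ_w).
s = 1600 m × (2260 − 1030) / (3220 − 1030) = 899 m.

899 m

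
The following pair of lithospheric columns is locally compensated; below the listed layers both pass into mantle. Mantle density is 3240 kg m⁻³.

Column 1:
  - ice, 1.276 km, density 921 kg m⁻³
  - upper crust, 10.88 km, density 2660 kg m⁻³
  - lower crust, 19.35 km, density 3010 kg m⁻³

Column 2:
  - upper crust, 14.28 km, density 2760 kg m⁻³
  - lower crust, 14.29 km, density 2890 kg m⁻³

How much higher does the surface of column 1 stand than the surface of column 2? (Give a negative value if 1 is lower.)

0.575 km

For any compensation level in the mantle, the mantle terms cancel and isostasy reduces to e = (Σt_1 − Σt_2) − (Σ(ρt)_1 − Σ(ρt)_2) / ρ_m.
Σt_1 = 31.506 km; Σt_2 = 28.57 km; Σ(ρt)_1 = 88359.496; Σ(ρt)_2 = 80710.9 (in km·kg m⁻³).
e = (31.506 − 28.57) − (88359.496 − 80710.9) / 3240 = 0.575 km.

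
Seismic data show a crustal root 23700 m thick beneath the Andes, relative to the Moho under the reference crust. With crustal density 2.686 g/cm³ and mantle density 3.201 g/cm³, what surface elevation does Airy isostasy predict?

Equating mass per unit area of the two columns: ρ_c h = (ρ_m − ρ_c) r.
h = r (ρ_m − ρ_c) / ρ_c = 23700 m × (3.201 − 2.686) / 2.686 = 4540 m.

4540 m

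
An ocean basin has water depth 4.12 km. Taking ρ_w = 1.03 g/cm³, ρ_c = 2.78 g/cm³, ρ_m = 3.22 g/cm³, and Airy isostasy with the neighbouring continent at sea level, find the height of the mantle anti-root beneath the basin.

For local isostatic compensation: replacing crust with seawater at the top is compensated by replacing crust with mantle at the base: d (ρ_c − ρ_w) = a (ρ_m − ρ_c).
a = d (ρ_c − ρ_w)/(ρ_m − ρ_c) = 4.12 km × 1.75/0.44 = 16.4 km.

16.4 km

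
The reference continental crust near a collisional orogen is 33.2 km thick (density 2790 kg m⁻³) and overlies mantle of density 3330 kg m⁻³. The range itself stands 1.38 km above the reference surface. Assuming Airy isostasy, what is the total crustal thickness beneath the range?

41.7 km

Root depth r = h ρ_c / (ρ_m − ρ_c) = 1.38 km × 2790 / 540 = 7.13 km.
Total thickness = T + h + r = 33.2 km + 1.38 km + 7.13 km = 41.7 km.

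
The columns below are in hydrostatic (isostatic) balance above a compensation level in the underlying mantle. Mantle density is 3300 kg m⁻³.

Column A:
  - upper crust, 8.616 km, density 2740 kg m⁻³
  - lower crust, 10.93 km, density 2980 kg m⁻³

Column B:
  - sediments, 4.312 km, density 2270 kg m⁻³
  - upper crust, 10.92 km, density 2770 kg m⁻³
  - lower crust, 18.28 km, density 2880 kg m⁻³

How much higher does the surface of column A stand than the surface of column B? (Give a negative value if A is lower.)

−2.9 km

For any compensation level in the mantle, the mantle terms cancel and isostasy reduces to e = (Σt_A − Σt_B) − (Σ(ρt)_A − Σ(ρt)_B) / ρ_m.
Σt_A = 19.546 km; Σt_B = 33.512 km; Σ(ρt)_A = 56179.24; Σ(ρt)_B = 92683.04 (in km·kg m⁻³).
e = (19.546 − 33.512) − (56179.24 − 92683.04) / 3300 = −2.9 km.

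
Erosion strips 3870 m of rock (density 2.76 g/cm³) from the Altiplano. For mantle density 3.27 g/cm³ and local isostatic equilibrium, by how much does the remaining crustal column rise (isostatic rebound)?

3270 m

Unloading: uplift u = e ρ_c/ρ_m = 3870 m × 2.76/3.27 = 3270 m.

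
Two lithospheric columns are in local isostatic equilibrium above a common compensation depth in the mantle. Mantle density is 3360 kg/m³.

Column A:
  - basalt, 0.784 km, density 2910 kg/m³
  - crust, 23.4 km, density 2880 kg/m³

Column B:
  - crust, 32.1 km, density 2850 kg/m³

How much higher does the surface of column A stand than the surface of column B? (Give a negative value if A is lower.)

−1.42 km

For any compensation level in the mantle, the mantle terms cancel and isostasy reduces to e = (Σt_A − Σt_B) − (Σ(ρt)_A − Σ(ρt)_B) / ρ_m.
Σt_A = 24.184 km; Σt_B = 32.1 km; Σ(ρt)_A = 69673.44; Σ(ρt)_B = 91485 (in km·kg/m³).
e = (24.184 − 32.1) − (69673.44 − 91485) / 3360 = −1.42 km.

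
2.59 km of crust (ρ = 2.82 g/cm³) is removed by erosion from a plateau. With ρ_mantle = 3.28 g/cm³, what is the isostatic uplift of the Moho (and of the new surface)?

Unloading: uplift u = e ρ_c/ρ_m = 2.59 km × 2.82/3.28 = 2.23 km.

2.23 km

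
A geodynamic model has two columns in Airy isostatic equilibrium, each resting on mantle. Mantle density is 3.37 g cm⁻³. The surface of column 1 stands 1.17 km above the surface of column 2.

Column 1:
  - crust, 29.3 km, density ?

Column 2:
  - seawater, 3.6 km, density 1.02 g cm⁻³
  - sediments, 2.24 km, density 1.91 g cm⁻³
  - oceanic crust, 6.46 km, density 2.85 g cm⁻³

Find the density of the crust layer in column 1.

2.72 g cm⁻³

Take the compensation level at the base of the deeper column (depth z_c below the surface of column 1) and equate Σ ρ_i t_i down to z_c; mantle fills any gap and the z_c terms cancel.
Column 1: 29.3×ρ + (z_c − 29.3)×3.37
Column 2: 1.17×0 + 3.6×1.02 + 2.24×1.91 + 6.46×2.85 + (z_c − 1.17 − 12.3)×3.37
The z_c×3.37 term appears on both sides and cancels. Collect the known terms of each column as K = Σ(ρt)_known − 3.37 × (depth of known layers): K_1 = 0 − 3.37×29.3 = −98.741; K_2 = 26.3614 − 3.37×(1.17 + 12.3) = −19.0325.
Balance: K_1 + 29.3×ρ = K_2, so ρ = (K_2 − K_1)/29.3 = 79.7085/29.3 = 2.72 g cm⁻³.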